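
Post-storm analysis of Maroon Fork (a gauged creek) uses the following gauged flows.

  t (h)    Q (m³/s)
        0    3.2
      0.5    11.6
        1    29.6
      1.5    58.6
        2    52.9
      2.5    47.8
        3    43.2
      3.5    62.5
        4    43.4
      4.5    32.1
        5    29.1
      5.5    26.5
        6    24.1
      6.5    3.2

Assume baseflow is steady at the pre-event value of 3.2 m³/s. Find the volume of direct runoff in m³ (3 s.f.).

Direct-runoff ordinates (Q − Q_b): 0.0, 8.4, 26.4, 55.4, 49.7, 44.6, 40.0, 59.3, 40.2, 28.9, 25.9, 23.3, 20.9, 0.0 m³/s.
ΣQ_DR = 423.0 m³/s.
With Δt = 0.5 h = 1800 s, V = ΣQ_DR · Δt = 423.0 × 1800 = 7.61 × 10^5 m³.

V ≈ 7.61 × 10^5 m³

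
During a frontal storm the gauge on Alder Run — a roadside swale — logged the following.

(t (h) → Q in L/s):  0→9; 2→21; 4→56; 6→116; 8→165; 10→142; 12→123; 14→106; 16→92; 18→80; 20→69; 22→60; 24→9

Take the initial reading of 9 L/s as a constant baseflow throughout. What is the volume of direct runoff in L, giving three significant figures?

V ≈ 6.70 × 10^6 L

Direct-runoff ordinates (Q − Q_b): 0.0, 12.0, 47.0, 107.0, 156.0, 133.0, 114.0, 97.0, 83.0, 71.0, 60.0, 51.0, 0.0 L/s.
ΣQ_DR = 931.0 L/s.
With Δt = 2 h = 7200 s, V = ΣQ_DR · Δt = 931.0 × 7200 = 6.70 × 10^6 L.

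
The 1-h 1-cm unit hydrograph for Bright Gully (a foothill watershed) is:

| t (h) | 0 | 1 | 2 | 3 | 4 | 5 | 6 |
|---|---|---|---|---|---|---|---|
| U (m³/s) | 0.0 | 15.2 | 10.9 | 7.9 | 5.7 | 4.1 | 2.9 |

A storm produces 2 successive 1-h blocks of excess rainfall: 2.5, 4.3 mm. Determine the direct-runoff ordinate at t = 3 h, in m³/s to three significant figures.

Q ≈ 6.66 m³/s

By discrete convolution, Q_j = Σ (P_i / 10 mm) · U_{j−i}.
At t = 3 h (j=3): Q = (2.5/10)·7.9 + (4.3/10)·10.9 = 6.66 m³/s.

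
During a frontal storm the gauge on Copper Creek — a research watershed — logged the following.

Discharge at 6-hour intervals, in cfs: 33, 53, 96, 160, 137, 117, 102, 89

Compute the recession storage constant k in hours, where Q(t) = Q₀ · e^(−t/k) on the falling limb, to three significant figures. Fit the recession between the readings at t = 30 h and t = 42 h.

k ≈ 43.9 h

On the falling limb, Q drops from 117 to 89 cfs between t = 30 h and t = 42 h (Δt = 12 h).
k = −Δt / ln(Q₂/Q₁) = −12 / ln(89/117) = 43.9 h.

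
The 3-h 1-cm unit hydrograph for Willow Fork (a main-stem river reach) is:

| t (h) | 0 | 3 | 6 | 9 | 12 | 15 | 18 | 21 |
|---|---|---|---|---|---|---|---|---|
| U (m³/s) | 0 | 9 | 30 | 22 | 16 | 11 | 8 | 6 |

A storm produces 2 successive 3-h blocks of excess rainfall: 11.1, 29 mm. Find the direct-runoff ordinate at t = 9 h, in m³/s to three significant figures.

Q ≈ 111 m³/s

By discrete convolution, Q_j = Σ (P_i / 10 mm) · U_{j−i}.
At t = 9 h (j=3): Q = (11.1/10)·22 + (29/10)·30 = 111 m³/s.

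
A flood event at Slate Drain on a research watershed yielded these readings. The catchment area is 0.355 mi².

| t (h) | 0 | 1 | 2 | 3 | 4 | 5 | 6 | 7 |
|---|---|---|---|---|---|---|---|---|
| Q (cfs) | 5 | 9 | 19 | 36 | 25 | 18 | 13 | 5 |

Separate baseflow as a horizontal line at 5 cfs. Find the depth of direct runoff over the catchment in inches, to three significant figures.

Direct runoff: 0.0, 4.0, 14.0, 31.0, 20.0, 13.0, 8.0, 0.0 cfs; ΣQ_DR = 90.00 cfs.
V = ΣQ_DR · Δt = 90.00 × 3600 s = 3.240 × 10^5 ft³.
Over A = 0.355 mi², depth = V / A = 0.393 in.

d ≈ 0.393 in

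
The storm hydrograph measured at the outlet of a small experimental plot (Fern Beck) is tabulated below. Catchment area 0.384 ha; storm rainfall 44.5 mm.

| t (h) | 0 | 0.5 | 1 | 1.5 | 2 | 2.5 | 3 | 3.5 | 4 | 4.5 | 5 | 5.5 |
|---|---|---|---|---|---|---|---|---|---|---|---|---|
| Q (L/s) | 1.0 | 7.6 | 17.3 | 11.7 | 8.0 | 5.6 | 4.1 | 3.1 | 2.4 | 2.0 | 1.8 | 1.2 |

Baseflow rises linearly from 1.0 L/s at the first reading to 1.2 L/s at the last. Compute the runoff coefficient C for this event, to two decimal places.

C ≈ 0.55

ΣQ_DR = 52.60 L/s; V = ΣQ_DR·Δt = 94680 L.
Runoff depth d = V / A = 24.66 mm.
C = d / P = 24.66 / 44.5 = 0.55.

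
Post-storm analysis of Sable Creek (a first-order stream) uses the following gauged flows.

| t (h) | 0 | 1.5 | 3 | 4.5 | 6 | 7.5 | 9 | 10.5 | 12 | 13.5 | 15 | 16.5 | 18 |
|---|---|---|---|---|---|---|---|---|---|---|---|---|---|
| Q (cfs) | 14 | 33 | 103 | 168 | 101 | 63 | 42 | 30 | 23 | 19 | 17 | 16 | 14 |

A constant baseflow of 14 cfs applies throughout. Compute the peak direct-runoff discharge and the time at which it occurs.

Subtracting baseflow gives direct-runoff ordinates: 0.0, 19.0, 89.0, 154.0, 87.0, 49.0, 28.0, 16.0, 9.0, 5.0, 3.0, 2.0, 0.0 cfs.
The maximum is 154.0 cfs, occurring at the reading for t = 4.5 h.

Q_p = 154.0 cfs at t = 4.5 h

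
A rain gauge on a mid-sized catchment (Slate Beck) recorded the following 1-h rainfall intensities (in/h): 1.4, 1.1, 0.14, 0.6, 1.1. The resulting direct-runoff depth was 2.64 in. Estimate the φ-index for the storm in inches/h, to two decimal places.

Only the 4 blocks with intensity above φ contribute runoff: 1.4, 1.1, 0.6, 1.1 in/h.
Σ(I−φ)·Δt = d  ⇒  (1.4+1.1+0.6+1.1 − 4φ)·1 = 2.64
φ = (4.200 − 2.64/1) / 4 = 0.39 in/h.

φ ≈ 0.39 in/h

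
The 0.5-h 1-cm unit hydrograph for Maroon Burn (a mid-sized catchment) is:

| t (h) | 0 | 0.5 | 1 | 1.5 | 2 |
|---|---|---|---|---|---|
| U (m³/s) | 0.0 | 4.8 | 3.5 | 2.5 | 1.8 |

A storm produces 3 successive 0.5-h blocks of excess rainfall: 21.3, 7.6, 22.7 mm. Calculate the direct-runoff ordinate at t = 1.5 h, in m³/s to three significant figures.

By discrete convolution, Q_j = Σ (P_i / 10 mm) · U_{j−i}.
At t = 1.5 h (j=3): Q = (21.3/10)·2.5 + (7.6/10)·3.5 + (22.7/10)·4.8 = 18.9 m³/s.

Q ≈ 18.9 m³/s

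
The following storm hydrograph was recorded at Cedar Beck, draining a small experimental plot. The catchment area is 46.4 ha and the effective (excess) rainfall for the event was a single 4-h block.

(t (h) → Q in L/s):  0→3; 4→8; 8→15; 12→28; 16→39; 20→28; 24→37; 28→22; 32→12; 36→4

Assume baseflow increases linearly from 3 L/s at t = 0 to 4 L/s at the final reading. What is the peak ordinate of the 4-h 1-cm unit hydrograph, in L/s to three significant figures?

Direct runoff: 0.00, 4.89, 11.78, 24.67, 35.56, 24.44, 33.33, 18.22, 8.11, 0.00 L/s; ΣQ_DR = 161.0 L/s, peak = 35.56 L/s.
Runoff depth d = ΣQ_DR·Δt / A = 161.0 × 14400 / (46.4 ha) = 4.997 mm.
The 1-cm UH is the DRH scaled by (10 mm)/d, so U_p = 35.56 × 10/4.997 = 71.2 L/s.

U_p ≈ 71.2 L/s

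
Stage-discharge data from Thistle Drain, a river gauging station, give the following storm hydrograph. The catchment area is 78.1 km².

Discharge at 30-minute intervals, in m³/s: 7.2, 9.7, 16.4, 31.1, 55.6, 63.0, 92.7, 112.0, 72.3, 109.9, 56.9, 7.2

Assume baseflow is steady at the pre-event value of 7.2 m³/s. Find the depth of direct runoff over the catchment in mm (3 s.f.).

d ≈ 12.6 mm

Direct runoff: 0.0, 2.5, 9.2, 23.9, 48.4, 55.8, 85.5, 104.8, 65.1, 102.7, 49.7, 0.0 m³/s; ΣQ_DR = 547.6 m³/s.
V = ΣQ_DR · Δt = 547.6 × 1800 s = 9.857 × 10^5 m³.
Over A = 78.1 km², depth = V / A = 12.6 mm.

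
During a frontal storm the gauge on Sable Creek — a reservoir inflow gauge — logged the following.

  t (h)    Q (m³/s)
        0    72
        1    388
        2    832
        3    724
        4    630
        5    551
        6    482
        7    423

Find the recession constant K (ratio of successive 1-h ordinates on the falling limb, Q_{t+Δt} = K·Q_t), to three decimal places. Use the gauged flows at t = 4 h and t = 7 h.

K ≈ 0.876

Using the recession-limb readings at t = 4 h and t = 7 h: Q falls from 630 to 423 m³/s over 3 intervals.
K = (Q₂/Q₁)^(1/3) = (423/630)^(1/3) = 0.876.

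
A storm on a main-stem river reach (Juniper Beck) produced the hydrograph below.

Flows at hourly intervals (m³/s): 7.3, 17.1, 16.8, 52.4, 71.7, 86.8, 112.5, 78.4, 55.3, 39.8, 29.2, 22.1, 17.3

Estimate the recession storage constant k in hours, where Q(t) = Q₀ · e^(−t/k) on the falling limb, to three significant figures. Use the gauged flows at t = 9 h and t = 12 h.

k ≈ 3.60 h

On the falling limb, Q drops from 39.8 to 17.3 m³/s between t = 9 h and t = 12 h (Δt = 3 h).
k = −Δt / ln(Q₂/Q₁) = −3 / ln(17.3/39.8) = 3.60 h.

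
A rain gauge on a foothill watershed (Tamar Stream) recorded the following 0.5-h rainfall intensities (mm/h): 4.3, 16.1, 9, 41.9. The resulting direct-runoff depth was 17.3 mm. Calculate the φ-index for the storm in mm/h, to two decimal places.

Only the 2 blocks with intensity above φ contribute runoff: 16.1, 41.9 mm/h.
Σ(I−φ)·Δt = d  ⇒  (16.1+41.9 − 2φ)·0.5 = 17.3
φ = (58.00 − 17.3/0.5) / 2 = 11.70 mm/h.

φ ≈ 11.70 mm/h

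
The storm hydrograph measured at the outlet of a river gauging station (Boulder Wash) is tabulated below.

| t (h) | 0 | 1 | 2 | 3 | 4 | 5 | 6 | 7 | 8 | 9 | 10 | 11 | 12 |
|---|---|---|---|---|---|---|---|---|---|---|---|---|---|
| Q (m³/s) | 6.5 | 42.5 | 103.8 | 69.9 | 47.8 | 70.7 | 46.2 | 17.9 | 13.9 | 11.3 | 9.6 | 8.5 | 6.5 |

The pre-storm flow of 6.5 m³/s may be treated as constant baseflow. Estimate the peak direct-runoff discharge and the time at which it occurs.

Subtracting baseflow gives direct-runoff ordinates: 0.0, 36.0, 97.3, 63.4, 41.3, 64.2, 39.7, 11.4, 7.4, 4.8, 3.1, 2.0, 0.0 m³/s.
The maximum is 97.3 m³/s, occurring at the reading for t = 2 h.

Q_p = 97.3 m³/s at t = 2 h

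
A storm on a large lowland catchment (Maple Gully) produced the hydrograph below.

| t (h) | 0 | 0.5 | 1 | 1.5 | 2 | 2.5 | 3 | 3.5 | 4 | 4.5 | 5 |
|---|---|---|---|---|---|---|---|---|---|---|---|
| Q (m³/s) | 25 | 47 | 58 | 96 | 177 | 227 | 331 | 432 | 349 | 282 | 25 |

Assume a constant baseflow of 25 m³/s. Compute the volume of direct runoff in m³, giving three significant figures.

Direct-runoff ordinates (Q − Q_b): 0.0, 22.0, 33.0, 71.0, 152.0, 202.0, 306.0, 407.0, 324.0, 257.0, 0.0 m³/s.
ΣQ_DR = 1774 m³/s.
With Δt = 0.5 h = 1800 s, V = ΣQ_DR · Δt = 1774 × 1800 = 3.19 × 10^6 m³.

V ≈ 3.19 × 10^6 m³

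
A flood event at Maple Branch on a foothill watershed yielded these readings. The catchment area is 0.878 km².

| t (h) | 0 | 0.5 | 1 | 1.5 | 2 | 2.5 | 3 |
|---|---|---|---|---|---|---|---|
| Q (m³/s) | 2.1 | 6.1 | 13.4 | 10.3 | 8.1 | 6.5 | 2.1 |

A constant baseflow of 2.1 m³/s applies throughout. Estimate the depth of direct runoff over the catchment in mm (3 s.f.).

Direct runoff: 0.0, 4.0, 11.3, 8.2, 6.0, 4.4, 0.0 m³/s; ΣQ_DR = 33.90 m³/s.
V = ΣQ_DR · Δt = 33.90 × 1800 s = 61020 m³.
Over A = 0.878 km², depth = V / A = 69.5 mm.

d ≈ 69.5 mm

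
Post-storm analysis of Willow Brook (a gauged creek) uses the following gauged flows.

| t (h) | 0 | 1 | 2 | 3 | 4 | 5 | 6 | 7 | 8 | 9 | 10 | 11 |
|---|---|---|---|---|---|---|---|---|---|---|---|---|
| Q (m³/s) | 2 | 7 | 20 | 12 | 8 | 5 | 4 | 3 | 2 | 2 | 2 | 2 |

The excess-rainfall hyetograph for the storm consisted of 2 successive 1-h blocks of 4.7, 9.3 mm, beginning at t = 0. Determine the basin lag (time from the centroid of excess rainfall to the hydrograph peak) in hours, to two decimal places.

Centroid of excess rainfall: t_c = Σ P_i·t̄_i / ΣP_i = 1.1643 h (block centres at 0.5, 1.5 h).
Hydrograph peak occurs at t = 2 h, so basin lag t_L = 2 − 1.1643 = 0.84 h.

t_L ≈ 0.84 h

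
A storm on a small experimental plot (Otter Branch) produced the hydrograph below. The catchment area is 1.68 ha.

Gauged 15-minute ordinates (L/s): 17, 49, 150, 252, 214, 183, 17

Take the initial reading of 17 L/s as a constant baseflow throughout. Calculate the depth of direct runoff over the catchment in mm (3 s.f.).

Direct runoff: 0.0, 32.0, 133.0, 235.0, 197.0, 166.0, 0.0 L/s; ΣQ_DR = 763.0 L/s.
V = ΣQ_DR · Δt = 763.0 × 900 s = 6.867 × 10^5 L.
Over A = 1.68 ha, depth = V / A = 40.9 mm.

d ≈ 40.9 mm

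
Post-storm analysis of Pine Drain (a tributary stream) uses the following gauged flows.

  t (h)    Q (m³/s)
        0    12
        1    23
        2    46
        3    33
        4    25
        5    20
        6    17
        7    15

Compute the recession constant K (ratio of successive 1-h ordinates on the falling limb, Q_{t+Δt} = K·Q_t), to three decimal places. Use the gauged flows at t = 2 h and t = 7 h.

Using the recession-limb readings at t = 2 h and t = 7 h: Q falls from 46 to 15 m³/s over 5 intervals.
K = (Q₂/Q₁)^(1/5) = (15/46)^(1/5) = 0.799.

K ≈ 0.799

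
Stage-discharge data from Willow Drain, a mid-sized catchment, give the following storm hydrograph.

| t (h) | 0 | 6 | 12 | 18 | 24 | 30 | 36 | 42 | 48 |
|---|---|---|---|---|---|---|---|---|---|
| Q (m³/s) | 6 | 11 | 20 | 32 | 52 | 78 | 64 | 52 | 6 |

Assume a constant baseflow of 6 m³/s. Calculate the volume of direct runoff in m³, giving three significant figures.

Direct-runoff ordinates (Q − Q_b): 0.0, 5.0, 14.0, 26.0, 46.0, 72.0, 58.0, 46.0, 0.0 m³/s.
ΣQ_DR = 267.0 m³/s.
With Δt = 6 h = 21600 s, V = ΣQ_DR · Δt = 267.0 × 21600 = 5.77 × 10^6 m³.

V ≈ 5.77 × 10^6 m³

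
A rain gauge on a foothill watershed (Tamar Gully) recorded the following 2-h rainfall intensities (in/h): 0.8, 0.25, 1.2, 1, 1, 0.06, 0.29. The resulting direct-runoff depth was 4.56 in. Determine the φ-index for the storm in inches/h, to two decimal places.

Only the 4 blocks with intensity above φ contribute runoff: 0.8, 1.2, 1, 1 in/h.
Σ(I−φ)·Δt = d  ⇒  (0.8+1.2+1+1 − 4φ)·2 = 4.56
φ = (4.000 − 4.56/2) / 4 = 0.43 in/h.

φ ≈ 0.43 in/h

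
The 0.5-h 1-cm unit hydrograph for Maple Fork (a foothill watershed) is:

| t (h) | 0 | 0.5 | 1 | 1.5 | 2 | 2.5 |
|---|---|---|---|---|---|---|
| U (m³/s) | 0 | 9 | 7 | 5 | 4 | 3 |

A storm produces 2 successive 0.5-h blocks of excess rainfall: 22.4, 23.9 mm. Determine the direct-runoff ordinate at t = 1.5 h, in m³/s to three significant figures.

Q ≈ 27.9 m³/s

By discrete convolution, Q_j = Σ (P_i / 10 mm) · U_{j−i}.
At t = 1.5 h (j=3): Q = (22.4/10)·5 + (23.9/10)·7 = 27.9 m³/s.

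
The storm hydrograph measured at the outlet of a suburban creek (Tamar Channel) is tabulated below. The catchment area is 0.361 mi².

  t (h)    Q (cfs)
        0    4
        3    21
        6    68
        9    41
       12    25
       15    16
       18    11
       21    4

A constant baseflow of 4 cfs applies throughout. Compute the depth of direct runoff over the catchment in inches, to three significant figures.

d ≈ 2.03 in

Direct runoff: 0.0, 17.0, 64.0, 37.0, 21.0, 12.0, 7.0, 0.0 cfs; ΣQ_DR = 158.0 cfs.
V = ΣQ_DR · Δt = 158.0 × 10800 s = 1.706 × 10^6 ft³.
Over A = 0.361 mi², depth = V / A = 2.03 in.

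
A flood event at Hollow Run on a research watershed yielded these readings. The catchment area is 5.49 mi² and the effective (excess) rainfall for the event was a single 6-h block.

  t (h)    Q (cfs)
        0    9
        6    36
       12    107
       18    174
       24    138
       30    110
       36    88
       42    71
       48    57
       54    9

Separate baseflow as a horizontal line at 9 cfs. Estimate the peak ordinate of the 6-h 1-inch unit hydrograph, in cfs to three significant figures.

U_p ≈ 137 cfs

Direct runoff: 0.0, 27.0, 98.0, 165.0, 129.0, 101.0, 79.0, 62.0, 48.0, 0.0 cfs; ΣQ_DR = 709.0 cfs, peak = 165.0 cfs.
Runoff depth d = ΣQ_DR·Δt / A = 709.0 × 21600 / (5.49 mi²) = 1.201 in.
The 1-inch UH is the DRH scaled by (1 in)/d, so U_p = 165.0 × 1/1.201 = 137 cfs.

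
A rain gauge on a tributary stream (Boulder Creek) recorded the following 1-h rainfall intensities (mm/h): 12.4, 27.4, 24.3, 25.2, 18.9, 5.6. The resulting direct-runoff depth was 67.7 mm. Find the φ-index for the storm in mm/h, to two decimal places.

φ ≈ 8.10 mm/h

Only the 5 blocks with intensity above φ contribute runoff: 12.4, 27.4, 24.3, 25.2, 18.9 mm/h.
Σ(I−φ)·Δt = d  ⇒  (12.4+27.4+24.3+25.2+18.9 − 5φ)·1 = 67.7
φ = (108.2 − 67.7/1) / 5 = 8.10 mm/h.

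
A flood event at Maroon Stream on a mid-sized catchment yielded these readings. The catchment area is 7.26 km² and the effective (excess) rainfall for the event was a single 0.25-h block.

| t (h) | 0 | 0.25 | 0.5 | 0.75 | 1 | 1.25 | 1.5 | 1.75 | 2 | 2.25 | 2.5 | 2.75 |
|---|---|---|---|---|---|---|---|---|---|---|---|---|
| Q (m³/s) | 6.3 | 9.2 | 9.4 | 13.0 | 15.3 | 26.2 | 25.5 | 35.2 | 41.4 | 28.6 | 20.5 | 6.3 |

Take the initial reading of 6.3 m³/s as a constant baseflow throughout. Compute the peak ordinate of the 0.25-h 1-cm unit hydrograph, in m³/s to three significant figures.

Direct runoff: 0.0, 2.9, 3.1, 6.7, 9.0, 19.9, 19.2, 28.9, 35.1, 22.3, 14.2, 0.0 m³/s; ΣQ_DR = 161.3 m³/s, peak = 35.1 m³/s.
Runoff depth d = ΣQ_DR·Δt / A = 161.3 × 900 / (7.26 km²) = 20.00 mm.
The 1-cm UH is the DRH scaled by (10 mm)/d, so U_p = 35.1 × 10/20.00 = 17.6 m³/s.

U_p ≈ 17.6 m³/s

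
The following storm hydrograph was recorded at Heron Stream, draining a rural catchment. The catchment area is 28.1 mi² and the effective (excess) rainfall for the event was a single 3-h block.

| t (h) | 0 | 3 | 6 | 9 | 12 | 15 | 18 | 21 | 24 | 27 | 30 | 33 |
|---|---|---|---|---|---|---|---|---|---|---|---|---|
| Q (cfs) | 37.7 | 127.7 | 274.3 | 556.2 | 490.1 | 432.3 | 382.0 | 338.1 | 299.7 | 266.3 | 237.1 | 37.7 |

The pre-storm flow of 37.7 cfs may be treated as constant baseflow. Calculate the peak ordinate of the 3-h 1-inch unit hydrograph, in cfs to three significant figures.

Direct runoff: 0.0, 90.0, 236.6, 518.5, 452.4, 394.6, 344.3, 300.4, 262.0, 228.6, 199.4, 0.0 cfs; ΣQ_DR = 3027 cfs, peak = 518.5 cfs.
Runoff depth d = ΣQ_DR·Δt / A = 3027 × 10800 / (28.1 mi²) = 0.5007 in.
The 1-inch UH is the DRH scaled by (1 in)/d, so U_p = 518.5 × 1/0.5007 = 1040 cfs.

U_p ≈ 1040 cfs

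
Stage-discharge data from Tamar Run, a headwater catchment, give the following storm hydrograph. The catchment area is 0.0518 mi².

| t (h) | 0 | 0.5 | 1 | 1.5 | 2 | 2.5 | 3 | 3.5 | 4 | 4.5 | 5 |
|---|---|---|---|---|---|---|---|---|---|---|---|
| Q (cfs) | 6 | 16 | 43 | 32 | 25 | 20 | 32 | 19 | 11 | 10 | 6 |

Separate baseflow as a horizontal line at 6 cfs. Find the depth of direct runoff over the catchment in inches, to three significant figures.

d ≈ 2.30 in

Direct runoff: 0.0, 10.0, 37.0, 26.0, 19.0, 14.0, 26.0, 13.0, 5.0, 4.0, 0.0 cfs; ΣQ_DR = 154.0 cfs.
V = ΣQ_DR · Δt = 154.0 × 1800 s = 2.772 × 10^5 ft³.
Over A = 0.0518 mi², depth = V / A = 2.30 in.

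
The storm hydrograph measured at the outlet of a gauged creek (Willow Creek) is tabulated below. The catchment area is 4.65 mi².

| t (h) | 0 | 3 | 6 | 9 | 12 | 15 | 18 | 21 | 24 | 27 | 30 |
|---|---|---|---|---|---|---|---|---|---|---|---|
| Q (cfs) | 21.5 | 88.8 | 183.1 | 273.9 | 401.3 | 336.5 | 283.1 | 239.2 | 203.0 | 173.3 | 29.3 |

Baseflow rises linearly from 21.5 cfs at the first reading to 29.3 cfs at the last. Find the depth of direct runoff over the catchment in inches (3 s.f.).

d ≈ 1.95 in

Direct runoff: 0.00, 66.52, 160.04, 250.06, 376.68, 311.10, 256.92, 212.24, 175.26, 144.78, 0.00 cfs; ΣQ_DR = 1954 cfs.
V = ΣQ_DR · Δt = 1954 × 10800 s = 2.110 × 10^7 ft³.
Over A = 4.65 mi², depth = V / A = 1.95 in.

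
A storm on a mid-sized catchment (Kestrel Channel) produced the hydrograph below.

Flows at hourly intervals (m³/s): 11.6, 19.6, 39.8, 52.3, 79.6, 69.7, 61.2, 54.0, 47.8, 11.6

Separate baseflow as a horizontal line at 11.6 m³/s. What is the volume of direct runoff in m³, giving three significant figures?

Direct-runoff ordinates (Q − Q_b): 0.0, 8.0, 28.2, 40.7, 68.0, 58.1, 49.6, 42.4, 36.2, 0.0 m³/s.
ΣQ_DR = 331.2 m³/s.
With Δt = 1 h = 3600 s, V = ΣQ_DR · Δt = 331.2 × 3600 = 1.19 × 10^6 m³.

V ≈ 1.19 × 10^6 m³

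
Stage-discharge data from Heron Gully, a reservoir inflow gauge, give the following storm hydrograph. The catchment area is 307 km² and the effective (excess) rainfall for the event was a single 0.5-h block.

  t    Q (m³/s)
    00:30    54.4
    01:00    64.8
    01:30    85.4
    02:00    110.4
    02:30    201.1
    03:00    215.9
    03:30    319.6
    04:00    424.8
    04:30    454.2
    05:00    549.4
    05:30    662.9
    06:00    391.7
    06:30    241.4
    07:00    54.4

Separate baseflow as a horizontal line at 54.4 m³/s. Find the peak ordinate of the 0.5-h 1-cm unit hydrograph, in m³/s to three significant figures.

Direct runoff: 0.0, 10.4, 31.0, 56.0, 146.7, 161.5, 265.2, 370.4, 399.8, 495.0, 608.5, 337.3, 187.0, 0.0 m³/s; ΣQ_DR = 3069 m³/s, peak = 608.5 m³/s.
Runoff depth d = ΣQ_DR·Δt / A = 3069 × 1800 / (307 km²) = 17.99 mm.
The 1-cm UH is the DRH scaled by (10 mm)/d, so U_p = 608.5 × 10/17.99 = 338 m³/s.

U_p ≈ 338 m³/s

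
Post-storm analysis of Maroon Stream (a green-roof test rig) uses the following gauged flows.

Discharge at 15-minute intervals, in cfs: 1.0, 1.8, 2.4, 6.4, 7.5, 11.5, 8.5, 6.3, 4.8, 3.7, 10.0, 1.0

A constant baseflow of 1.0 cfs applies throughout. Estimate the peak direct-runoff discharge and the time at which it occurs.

Q_p = 10.5 cfs at t = 1.25 h

Subtracting baseflow gives direct-runoff ordinates: 0.0, 0.8, 1.4, 5.4, 6.5, 10.5, 7.5, 5.3, 3.8, 2.7, 9.0, 0.0 cfs.
The maximum is 10.5 cfs, occurring at the reading for t = 1.25 h.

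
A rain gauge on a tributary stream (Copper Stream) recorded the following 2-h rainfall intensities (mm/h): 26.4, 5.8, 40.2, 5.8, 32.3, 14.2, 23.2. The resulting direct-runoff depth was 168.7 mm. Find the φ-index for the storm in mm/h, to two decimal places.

φ ≈ 10.39 mm/h

Only the 5 blocks with intensity above φ contribute runoff: 26.4, 40.2, 32.3, 14.2, 23.2 mm/h.
Σ(I−φ)·Δt = d  ⇒  (26.4+40.2+32.3+14.2+23.2 − 5φ)·2 = 168.7
φ = (136.3 − 168.7/2) / 5 = 10.39 mm/h.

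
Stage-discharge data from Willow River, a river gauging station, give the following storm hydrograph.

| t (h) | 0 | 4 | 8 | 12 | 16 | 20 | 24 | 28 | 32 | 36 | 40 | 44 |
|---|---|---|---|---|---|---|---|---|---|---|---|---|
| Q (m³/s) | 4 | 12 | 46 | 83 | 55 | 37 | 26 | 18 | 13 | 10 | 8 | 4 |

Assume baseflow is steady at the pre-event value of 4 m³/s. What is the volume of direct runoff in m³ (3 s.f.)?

Direct-runoff ordinates (Q − Q_b): 0.0, 8.0, 42.0, 79.0, 51.0, 33.0, 22.0, 14.0, 9.0, 6.0, 4.0, 0.0 m³/s.
ΣQ_DR = 268.0 m³/s.
With Δt = 4 h = 14400 s, V = ΣQ_DR · Δt = 268.0 × 14400 = 3.86 × 10^6 m³.

V ≈ 3.86 × 10^6 m³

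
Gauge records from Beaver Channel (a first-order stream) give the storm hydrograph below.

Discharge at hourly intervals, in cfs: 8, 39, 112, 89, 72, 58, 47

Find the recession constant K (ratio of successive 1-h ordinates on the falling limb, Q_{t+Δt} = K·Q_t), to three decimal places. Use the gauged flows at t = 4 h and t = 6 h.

K ≈ 0.808

Using the recession-limb readings at t = 4 h and t = 6 h: Q falls from 72 to 47 cfs over 2 intervals.
K = (Q₂/Q₁)^(1/2) = (47/72)^(1/2) = 0.808.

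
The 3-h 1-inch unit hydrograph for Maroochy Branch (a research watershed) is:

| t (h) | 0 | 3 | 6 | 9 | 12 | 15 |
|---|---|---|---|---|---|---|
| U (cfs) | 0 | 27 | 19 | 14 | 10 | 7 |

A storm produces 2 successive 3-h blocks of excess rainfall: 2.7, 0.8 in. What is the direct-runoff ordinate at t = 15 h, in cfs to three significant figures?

By discrete convolution, Q_j = Σ (P_i / 1 in) · U_{j−i}.
At t = 15 h (j=5): Q = (2.7/1)·7 + (0.8/1)·10 = 26.9 cfs.

Q ≈ 26.9 cfs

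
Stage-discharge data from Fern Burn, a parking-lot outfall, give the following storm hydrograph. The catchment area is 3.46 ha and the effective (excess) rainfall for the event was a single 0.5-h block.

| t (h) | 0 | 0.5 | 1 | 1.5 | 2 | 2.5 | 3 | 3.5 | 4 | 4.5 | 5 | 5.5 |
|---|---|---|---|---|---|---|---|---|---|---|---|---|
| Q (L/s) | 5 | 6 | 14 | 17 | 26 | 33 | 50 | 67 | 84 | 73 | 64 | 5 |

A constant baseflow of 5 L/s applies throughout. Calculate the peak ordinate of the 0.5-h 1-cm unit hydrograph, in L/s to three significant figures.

U_p ≈ 39.5 L/s

Direct runoff: 0.0, 1.0, 9.0, 12.0, 21.0, 28.0, 45.0, 62.0, 79.0, 68.0, 59.0, 0.0 L/s; ΣQ_DR = 384.0 L/s, peak = 79.0 L/s.
Runoff depth d = ΣQ_DR·Δt / A = 384.0 × 1800 / (3.46 ha) = 19.98 mm.
The 1-cm UH is the DRH scaled by (10 mm)/d, so U_p = 79.0 × 10/19.98 = 39.5 L/s.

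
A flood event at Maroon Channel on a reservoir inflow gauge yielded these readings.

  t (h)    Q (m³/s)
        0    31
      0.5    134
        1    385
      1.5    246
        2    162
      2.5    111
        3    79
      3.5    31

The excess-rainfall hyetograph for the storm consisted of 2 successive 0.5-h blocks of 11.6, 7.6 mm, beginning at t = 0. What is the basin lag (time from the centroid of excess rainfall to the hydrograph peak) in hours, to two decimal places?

Centroid of excess rainfall: t_c = Σ P_i·t̄_i / ΣP_i = 0.4479 h (block centres at 0.25, 0.75 h).
Hydrograph peak occurs at t = 1 h, so basin lag t_L = 1 − 0.4479 = 0.55 h.

t_L ≈ 0.55 h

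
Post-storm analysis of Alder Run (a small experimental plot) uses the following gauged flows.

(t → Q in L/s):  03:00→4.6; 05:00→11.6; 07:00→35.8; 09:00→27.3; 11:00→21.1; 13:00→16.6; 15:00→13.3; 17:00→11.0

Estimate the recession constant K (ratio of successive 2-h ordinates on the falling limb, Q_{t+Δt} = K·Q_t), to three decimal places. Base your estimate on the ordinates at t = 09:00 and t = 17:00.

Using the recession-limb readings at t = 09:00 and t = 17:00: Q falls from 27.3 to 11.0 L/s over 4 intervals.
K = (Q₂/Q₁)^(1/4) = (11.0/27.3)^(1/4) = 0.797.

K ≈ 0.797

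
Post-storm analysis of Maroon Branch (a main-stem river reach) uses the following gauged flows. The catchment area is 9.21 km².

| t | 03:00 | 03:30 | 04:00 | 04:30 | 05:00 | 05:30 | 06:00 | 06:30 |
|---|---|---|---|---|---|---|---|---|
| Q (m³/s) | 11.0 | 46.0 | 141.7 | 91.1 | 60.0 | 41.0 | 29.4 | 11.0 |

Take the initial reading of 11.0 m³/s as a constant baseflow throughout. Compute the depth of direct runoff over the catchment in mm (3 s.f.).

d ≈ 67.1 mm

Direct runoff: 0.0, 35.0, 130.7, 80.1, 49.0, 30.0, 18.4, 0.0 m³/s; ΣQ_DR = 343.2 m³/s.
V = ΣQ_DR · Δt = 343.2 × 1800 s = 6.178 × 10^5 m³.
Over A = 9.21 km², depth = V / A = 67.1 mm.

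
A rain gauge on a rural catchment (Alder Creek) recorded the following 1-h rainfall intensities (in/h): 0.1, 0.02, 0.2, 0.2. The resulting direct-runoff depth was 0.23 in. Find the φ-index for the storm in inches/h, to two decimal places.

φ ≈ 0.09 in/h

Only the 3 blocks with intensity above φ contribute runoff: 0.1, 0.2, 0.2 in/h.
Σ(I−φ)·Δt = d  ⇒  (0.1+0.2+0.2 − 3φ)·1 = 0.23
φ = (0.5000 − 0.23/1) / 3 = 0.09 in/h.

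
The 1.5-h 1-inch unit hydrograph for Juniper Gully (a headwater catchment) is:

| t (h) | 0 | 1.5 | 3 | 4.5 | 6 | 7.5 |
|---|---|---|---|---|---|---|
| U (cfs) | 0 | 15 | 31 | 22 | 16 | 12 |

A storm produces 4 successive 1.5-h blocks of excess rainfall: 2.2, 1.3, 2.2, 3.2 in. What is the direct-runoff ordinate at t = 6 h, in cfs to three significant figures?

By discrete convolution, Q_j = Σ (P_i / 1 in) · U_{j−i}.
At t = 6 h (j=4): Q = (2.2/1)·16 + (1.3/1)·22 + (2.2/1)·31 + (3.2/1)·15 = 180 cfs.

Q ≈ 180 cfs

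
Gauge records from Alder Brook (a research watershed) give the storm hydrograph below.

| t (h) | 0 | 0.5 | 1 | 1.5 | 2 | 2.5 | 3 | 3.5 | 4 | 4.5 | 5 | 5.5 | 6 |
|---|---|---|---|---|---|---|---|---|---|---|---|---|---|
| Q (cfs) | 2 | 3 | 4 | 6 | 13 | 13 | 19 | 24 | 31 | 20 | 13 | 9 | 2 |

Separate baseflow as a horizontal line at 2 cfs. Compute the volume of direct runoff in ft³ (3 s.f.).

Direct-runoff ordinates (Q − Q_b): 0.0, 1.0, 2.0, 4.0, 11.0, 11.0, 17.0, 22.0, 29.0, 18.0, 11.0, 7.0, 0.0 cfs.
ΣQ_DR = 133.0 cfs.
With Δt = 0.5 h = 1800 s, V = ΣQ_DR · Δt = 133.0 × 1800 = 2.39 × 10^5 ft³.

V ≈ 2.39 × 10^5 ft³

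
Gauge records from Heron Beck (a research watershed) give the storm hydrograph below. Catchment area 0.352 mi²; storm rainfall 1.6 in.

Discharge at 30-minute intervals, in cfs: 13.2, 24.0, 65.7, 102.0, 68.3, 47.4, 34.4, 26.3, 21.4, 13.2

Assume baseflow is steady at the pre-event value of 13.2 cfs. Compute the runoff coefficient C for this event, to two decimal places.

ΣQ_DR = 283.9 cfs; V = ΣQ_DR·Δt = 5.110 × 10^5 ft³.
Runoff depth d = V / A = 0.6249 in.
C = d / P = 0.6249 / 1.6 = 0.39.

C ≈ 0.39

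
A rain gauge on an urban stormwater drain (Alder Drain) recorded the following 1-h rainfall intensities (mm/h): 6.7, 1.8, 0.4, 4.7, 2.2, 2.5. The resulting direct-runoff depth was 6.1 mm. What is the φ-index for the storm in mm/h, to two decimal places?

φ ≈ 2.65 mm/h

Only the 2 blocks with intensity above φ contribute runoff: 6.7, 4.7 mm/h.
Σ(I−φ)·Δt = d  ⇒  (6.7+4.7 − 2φ)·1 = 6.1
φ = (11.40 − 6.1/1) / 2 = 2.65 mm/h.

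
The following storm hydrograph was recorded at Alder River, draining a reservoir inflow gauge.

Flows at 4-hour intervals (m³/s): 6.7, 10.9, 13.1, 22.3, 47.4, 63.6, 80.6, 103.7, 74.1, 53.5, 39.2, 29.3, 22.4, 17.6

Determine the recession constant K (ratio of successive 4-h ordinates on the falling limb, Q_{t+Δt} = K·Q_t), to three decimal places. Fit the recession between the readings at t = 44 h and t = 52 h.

K ≈ 0.775

Using the recession-limb readings at t = 44 h and t = 52 h: Q falls from 29.3 to 17.6 m³/s over 2 intervals.
K = (Q₂/Q₁)^(1/2) = (17.6/29.3)^(1/2) = 0.775.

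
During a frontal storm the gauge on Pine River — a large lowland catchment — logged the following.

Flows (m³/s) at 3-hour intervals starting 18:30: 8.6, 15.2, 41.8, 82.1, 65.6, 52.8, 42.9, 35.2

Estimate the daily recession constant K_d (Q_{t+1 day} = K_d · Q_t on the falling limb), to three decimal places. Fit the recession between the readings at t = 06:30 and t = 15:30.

Between t = 06:30 and t = 15:30 the flow falls from 65.6 to 35.2 m³/s over 3×3 h = 9 h.
Per-interval ratio K = (35.2/65.6)^(1/3) = 0.8126; K_d = K^(24/3) = 0.190.

K_d ≈ 0.190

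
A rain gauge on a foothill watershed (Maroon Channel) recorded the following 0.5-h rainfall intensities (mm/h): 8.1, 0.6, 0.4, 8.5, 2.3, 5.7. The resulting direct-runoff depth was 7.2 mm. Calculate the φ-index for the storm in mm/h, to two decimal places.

Only the 3 blocks with intensity above φ contribute runoff: 8.1, 8.5, 5.7 mm/h.
Σ(I−φ)·Δt = d  ⇒  (8.1+8.5+5.7 − 3φ)·0.5 = 7.2
φ = (22.30 − 7.2/0.5) / 3 = 2.63 mm/h.

φ ≈ 2.63 mm/h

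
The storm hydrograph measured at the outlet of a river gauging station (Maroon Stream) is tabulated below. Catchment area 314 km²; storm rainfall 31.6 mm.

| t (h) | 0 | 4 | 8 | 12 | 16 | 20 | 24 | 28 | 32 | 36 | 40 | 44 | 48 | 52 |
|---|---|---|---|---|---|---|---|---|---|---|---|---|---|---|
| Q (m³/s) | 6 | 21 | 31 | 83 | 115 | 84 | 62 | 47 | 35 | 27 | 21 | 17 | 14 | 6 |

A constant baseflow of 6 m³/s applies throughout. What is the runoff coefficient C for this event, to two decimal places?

ΣQ_DR = 485.0 m³/s; V = ΣQ_DR·Δt = 6.984 × 10^6 m³.
Runoff depth d = V / A = 22.24 mm.
C = d / P = 22.24 / 31.6 = 0.70.

C ≈ 0.70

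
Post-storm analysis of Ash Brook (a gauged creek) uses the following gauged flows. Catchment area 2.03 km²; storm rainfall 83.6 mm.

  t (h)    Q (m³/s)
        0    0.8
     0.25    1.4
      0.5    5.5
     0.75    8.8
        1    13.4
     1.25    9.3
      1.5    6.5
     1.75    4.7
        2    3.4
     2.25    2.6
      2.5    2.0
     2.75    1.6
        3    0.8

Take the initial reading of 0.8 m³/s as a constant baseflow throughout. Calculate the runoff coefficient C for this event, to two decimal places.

C ≈ 0.27

ΣQ_DR = 50.40 m³/s; V = ΣQ_DR·Δt = 45360 m³.
Runoff depth d = V / A = 22.34 mm.
C = d / P = 22.34 / 83.6 = 0.27.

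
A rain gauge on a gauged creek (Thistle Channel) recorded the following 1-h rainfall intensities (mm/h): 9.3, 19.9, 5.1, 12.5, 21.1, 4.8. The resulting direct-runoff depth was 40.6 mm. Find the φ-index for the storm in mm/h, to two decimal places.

φ ≈ 5.55 mm/h

Only the 4 blocks with intensity above φ contribute runoff: 9.3, 19.9, 12.5, 21.1 mm/h.
Σ(I−φ)·Δt = d  ⇒  (9.3+19.9+12.5+21.1 − 4φ)·1 = 40.6
φ = (62.80 − 40.6/1) / 4 = 5.55 mm/h.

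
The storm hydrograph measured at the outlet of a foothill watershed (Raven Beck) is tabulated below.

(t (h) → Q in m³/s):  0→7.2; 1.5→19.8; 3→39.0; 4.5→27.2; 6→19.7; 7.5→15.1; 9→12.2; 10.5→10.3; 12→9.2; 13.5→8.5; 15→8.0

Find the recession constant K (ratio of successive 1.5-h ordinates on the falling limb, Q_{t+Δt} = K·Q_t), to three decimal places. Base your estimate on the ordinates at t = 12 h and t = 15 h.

Using the recession-limb readings at t = 12 h and t = 15 h: Q falls from 9.2 to 8.0 m³/s over 2 intervals.
K = (Q₂/Q₁)^(1/2) = (8.0/9.2)^(1/2) = 0.933.

K ≈ 0.933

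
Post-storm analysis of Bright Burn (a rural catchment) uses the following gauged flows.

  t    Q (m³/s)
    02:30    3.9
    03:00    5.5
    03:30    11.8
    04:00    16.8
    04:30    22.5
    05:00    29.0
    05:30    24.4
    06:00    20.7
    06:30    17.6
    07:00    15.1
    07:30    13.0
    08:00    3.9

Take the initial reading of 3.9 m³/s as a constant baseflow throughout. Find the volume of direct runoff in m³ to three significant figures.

V ≈ 2.47 × 10^5 m³

Direct-runoff ordinates (Q − Q_b): 0.0, 1.6, 7.9, 12.9, 18.6, 25.1, 20.5, 16.8, 13.7, 11.2, 9.1, 0.0 m³/s.
ΣQ_DR = 137.4 m³/s.
With Δt = 0.5 h = 1800 s, V = ΣQ_DR · Δt = 137.4 × 1800 = 2.47 × 10^5 m³.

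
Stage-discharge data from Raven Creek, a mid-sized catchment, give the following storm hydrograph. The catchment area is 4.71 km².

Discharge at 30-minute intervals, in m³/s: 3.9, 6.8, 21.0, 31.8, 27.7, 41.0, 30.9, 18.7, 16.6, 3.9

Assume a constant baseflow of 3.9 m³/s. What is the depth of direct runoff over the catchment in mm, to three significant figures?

d ≈ 62.4 mm

Direct runoff: 0.0, 2.9, 17.1, 27.9, 23.8, 37.1, 27.0, 14.8, 12.7, 0.0 m³/s; ΣQ_DR = 163.3 m³/s.
V = ΣQ_DR · Δt = 163.3 × 1800 s = 2.939 × 10^5 m³.
Over A = 4.71 km², depth = V / A = 62.4 mm.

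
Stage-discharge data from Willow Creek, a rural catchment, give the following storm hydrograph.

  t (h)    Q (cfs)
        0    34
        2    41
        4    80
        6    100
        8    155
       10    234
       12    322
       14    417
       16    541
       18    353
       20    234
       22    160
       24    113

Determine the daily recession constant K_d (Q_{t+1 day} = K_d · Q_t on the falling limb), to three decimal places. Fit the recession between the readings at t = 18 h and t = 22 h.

K_d ≈ 0.009

Between t = 18 h and t = 22 h the flow falls from 353 to 160 cfs over 2×2 h = 4 h.
Per-interval ratio K = (160/353)^(1/2) = 0.6732; K_d = K^(24/2) = 0.009.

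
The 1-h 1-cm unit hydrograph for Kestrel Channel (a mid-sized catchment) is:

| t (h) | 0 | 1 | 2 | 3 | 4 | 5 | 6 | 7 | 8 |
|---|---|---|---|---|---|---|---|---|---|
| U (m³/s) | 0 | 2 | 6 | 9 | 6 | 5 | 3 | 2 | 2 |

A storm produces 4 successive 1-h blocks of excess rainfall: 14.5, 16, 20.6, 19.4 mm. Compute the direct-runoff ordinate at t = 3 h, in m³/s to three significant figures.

Q ≈ 26.8 m³/s

By discrete convolution, Q_j = Σ (P_i / 10 mm) · U_{j−i}.
At t = 3 h (j=3): Q = (14.5/10)·9 + (16/10)·6 + (20.6/10)·2 + (19.4/10)·0 = 26.8 m³/s.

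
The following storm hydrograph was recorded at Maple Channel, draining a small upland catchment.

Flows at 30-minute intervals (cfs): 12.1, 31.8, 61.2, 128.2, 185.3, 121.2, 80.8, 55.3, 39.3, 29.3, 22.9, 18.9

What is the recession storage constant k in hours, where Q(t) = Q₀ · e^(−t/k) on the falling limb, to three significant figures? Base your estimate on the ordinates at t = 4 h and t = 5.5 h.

k ≈ 2.05 h

On the falling limb, Q drops from 39.3 to 18.9 cfs between t = 4 h and t = 5.5 h (Δt = 1.5 h).
k = −Δt / ln(Q₂/Q₁) = −1.5 / ln(18.9/39.3) = 2.05 h.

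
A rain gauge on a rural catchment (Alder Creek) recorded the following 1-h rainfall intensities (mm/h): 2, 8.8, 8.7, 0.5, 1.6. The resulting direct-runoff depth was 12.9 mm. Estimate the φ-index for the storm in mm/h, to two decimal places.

Only the 2 blocks with intensity above φ contribute runoff: 8.8, 8.7 mm/h.
Σ(I−φ)·Δt = d  ⇒  (8.8+8.7 − 2φ)·1 = 12.9
φ = (17.50 − 12.9/1) / 2 = 2.30 mm/h.

φ ≈ 2.30 mm/h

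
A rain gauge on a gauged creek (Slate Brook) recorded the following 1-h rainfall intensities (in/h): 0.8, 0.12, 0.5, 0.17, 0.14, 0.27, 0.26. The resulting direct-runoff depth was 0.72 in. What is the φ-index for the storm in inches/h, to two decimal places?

φ ≈ 0.29 in/h

Only the 2 blocks with intensity above φ contribute runoff: 0.8, 0.5 in/h.
Σ(I−φ)·Δt = d  ⇒  (0.8+0.5 − 2φ)·1 = 0.72
φ = (1.300 − 0.72/1) / 2 = 0.29 in/h.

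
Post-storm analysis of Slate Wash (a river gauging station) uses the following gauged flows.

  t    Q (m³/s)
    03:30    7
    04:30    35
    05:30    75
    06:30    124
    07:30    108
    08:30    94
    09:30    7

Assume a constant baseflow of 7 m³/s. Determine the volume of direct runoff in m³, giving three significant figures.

V ≈ 1.44 × 10^6 m³

Direct-runoff ordinates (Q − Q_b): 0.0, 28.0, 68.0, 117.0, 101.0, 87.0, 0.0 m³/s.
ΣQ_DR = 401.0 m³/s.
With Δt = 1 h = 3600 s, V = ΣQ_DR · Δt = 401.0 × 3600 = 1.44 × 10^6 m³.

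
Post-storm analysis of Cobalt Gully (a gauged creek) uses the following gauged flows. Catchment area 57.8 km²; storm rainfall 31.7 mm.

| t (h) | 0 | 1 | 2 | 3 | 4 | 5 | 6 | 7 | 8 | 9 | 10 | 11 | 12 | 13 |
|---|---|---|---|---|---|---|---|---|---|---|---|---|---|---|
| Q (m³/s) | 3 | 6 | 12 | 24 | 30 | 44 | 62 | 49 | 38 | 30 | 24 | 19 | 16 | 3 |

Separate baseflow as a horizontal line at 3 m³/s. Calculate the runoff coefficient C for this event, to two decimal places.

ΣQ_DR = 318.0 m³/s; V = ΣQ_DR·Δt = 1.145 × 10^6 m³.
Runoff depth d = V / A = 19.81 mm.
C = d / P = 19.81 / 31.7 = 0.62.

C ≈ 0.62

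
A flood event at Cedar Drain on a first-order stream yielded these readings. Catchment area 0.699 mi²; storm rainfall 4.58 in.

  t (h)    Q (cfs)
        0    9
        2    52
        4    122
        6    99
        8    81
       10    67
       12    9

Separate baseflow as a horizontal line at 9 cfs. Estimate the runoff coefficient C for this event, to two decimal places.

C ≈ 0.36

ΣQ_DR = 376.0 cfs; V = ΣQ_DR·Δt = 2.707 × 10^6 ft³.
Runoff depth d = V / A = 1.667 in.
C = d / P = 1.667 / 4.58 = 0.36.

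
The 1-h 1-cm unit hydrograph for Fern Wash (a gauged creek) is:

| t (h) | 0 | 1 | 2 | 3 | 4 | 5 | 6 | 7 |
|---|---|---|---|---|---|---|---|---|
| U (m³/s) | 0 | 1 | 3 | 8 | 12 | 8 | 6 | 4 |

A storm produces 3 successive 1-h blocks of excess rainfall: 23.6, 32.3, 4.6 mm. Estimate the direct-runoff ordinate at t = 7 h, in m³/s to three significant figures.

Q ≈ 32.5 m³/s

By discrete convolution, Q_j = Σ (P_i / 10 mm) · U_{j−i}.
At t = 7 h (j=7): Q = (23.6/10)·4 + (32.3/10)·6 + (4.6/10)·8 = 32.5 m³/s.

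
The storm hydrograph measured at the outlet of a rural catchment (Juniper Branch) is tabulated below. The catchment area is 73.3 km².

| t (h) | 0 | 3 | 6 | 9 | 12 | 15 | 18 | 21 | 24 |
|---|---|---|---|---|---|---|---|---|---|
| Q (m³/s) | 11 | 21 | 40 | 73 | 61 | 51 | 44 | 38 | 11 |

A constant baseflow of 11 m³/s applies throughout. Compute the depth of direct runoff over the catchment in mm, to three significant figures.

d ≈ 37.0 mm

Direct runoff: 0.0, 10.0, 29.0, 62.0, 50.0, 40.0, 33.0, 27.0, 0.0 m³/s; ΣQ_DR = 251.0 m³/s.
V = ΣQ_DR · Δt = 251.0 × 10800 s = 2.711 × 10^6 m³.
Over A = 73.3 km², depth = V / A = 37.0 mm.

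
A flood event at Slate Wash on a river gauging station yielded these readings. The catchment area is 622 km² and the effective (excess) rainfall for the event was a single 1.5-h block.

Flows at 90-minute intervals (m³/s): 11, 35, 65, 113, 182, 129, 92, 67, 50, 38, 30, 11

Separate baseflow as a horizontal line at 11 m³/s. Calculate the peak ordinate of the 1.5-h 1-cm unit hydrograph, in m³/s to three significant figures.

Direct runoff: 0.0, 24.0, 54.0, 102.0, 171.0, 118.0, 81.0, 56.0, 39.0, 27.0, 19.0, 0.0 m³/s; ΣQ_DR = 691.0 m³/s, peak = 171.0 m³/s.
Runoff depth d = ΣQ_DR·Δt / A = 691.0 × 5400 / (622 km²) = 5.999 mm.
The 1-cm UH is the DRH scaled by (10 mm)/d, so U_p = 171.0 × 10/5.999 = 285 m³/s.

U_p ≈ 285 m³/s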